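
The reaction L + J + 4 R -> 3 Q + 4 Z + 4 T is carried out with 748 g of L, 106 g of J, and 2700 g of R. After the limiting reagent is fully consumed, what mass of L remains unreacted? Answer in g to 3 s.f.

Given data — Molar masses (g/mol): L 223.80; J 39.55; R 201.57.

148 g

n(L) = 748.0 / 223.80 = 3.342 mol
n(J) = 106.0 / 39.55 = 2.680 mol
n(R) = 2700 / 201.57 = 13.39 mol
n/ν for L = 3.342/1 = 3.342
n/ν for J = 2.680/1 = 2.680
n/ν for R = 13.39/4 = 3.348
Smallest n/ν is J → limiting reagent.
L consumed = (1/1) × 2.680 = 2.680 mol
L remaining = 3.342 − 2.680 = 0.6620 mol
mass = 0.6620 × 223.80 = 148.2 g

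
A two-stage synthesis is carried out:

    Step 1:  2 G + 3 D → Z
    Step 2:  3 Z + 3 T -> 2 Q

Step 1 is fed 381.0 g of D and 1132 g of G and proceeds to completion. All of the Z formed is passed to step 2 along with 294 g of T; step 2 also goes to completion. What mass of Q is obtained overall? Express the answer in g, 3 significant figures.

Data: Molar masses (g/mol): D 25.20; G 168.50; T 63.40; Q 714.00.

1600 g

Step 1:
n(D) = 381.0 / 25.20 = 15.12 mol
n(G) = 1132 / 168.50 = 6.718 mol
n/ν for D = 15.12/3 = 5.040
n/ν for G = 6.718/2 = 3.359
Smallest n/ν is G → limiting reagent.
n(Z) produced = (1/2) × 6.718 = 3.359 mol
Step 2:
n(Z) available = 3.359 mol
n(T) = 294.0 / 63.40 = 4.637 mol
n/ν for Z = 3.359/3 = 1.120
n/ν for T = 4.637/3 = 1.546
Smallest n/ν is Z → limiting reagent.
n(Q) = (2/3) × 3.359 = 2.239 mol
mass = 2.239 × 714.00 = 1599 g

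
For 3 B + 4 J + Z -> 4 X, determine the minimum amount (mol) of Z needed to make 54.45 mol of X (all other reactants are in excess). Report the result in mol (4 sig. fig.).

n(X) = 54.45 mol
n(Z) = (1/4) × 54.45 = 13.61 mol

13.61 mol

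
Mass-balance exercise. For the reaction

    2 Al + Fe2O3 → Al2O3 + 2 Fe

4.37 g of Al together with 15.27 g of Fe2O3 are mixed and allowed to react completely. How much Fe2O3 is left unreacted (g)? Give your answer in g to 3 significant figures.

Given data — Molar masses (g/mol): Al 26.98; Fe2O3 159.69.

2.34 g

n(Al) = 4.370 / 26.98 = 0.1620 mol
n(Fe2O3) = 15.27 / 159.69 = 0.09562 mol
n/ν → Al: 0.08100, Fe2O3: 0.09562; Al is limiting.
Fe2O3 consumed = (1/2) × 0.1620 = 0.08100 mol
Fe2O3 remaining = 0.09562 − 0.08100 = 0.01462 mol
mass = 0.01462 × 159.69 = 2.335 g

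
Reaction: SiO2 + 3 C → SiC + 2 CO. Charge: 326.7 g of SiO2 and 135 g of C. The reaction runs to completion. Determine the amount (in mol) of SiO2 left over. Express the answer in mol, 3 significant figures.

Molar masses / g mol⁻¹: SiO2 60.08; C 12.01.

1.69 mol

n(SiO2) = 326.7 / 60.08 = 5.438 mol
n(C) = 135.0 / 12.01 = 11.24 mol
n/ν → SiO2: 5.438, C: 3.747; C is limiting.
SiO2 consumed = (1/3) × 11.24 = 3.747 mol
SiO2 remaining = 5.438 − 3.747 = 1.691 mol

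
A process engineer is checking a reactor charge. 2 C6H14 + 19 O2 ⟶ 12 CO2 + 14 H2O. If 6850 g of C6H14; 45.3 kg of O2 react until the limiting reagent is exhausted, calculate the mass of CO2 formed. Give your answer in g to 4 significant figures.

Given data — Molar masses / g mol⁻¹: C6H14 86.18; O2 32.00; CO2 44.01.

n(C6H14) = 6850 / 86.18 = 79.48 mol
n(O2) = 45.30×1000 / 32.00 = 1416 mol
n/ν → C6H14: 39.74, O2: 74.53; C6H14 is limiting.
n(CO2) = (12/2) × 79.48 = 476.9 mol
mass = 476.9 × 44.01 = 20990 g

20990 g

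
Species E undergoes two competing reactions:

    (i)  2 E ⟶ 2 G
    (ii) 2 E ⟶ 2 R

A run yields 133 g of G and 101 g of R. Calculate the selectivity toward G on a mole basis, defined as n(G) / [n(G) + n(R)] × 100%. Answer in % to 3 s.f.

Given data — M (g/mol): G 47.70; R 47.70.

n(G) = 133 / 47.70 = 2.788 mol
n(R) = 101 / 47.70 = 2.117 mol
selectivity = 2.788/(2.788+2.117) × 100 = 56.84 %

56.8 %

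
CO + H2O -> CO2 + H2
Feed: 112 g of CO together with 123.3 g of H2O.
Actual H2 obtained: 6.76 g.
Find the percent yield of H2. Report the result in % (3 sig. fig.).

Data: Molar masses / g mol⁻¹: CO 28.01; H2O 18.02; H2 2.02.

83.7 %

n(CO) = 112.0 / 28.01 = 3.999 mol
n(H2O) = 123.3 / 18.02 = 6.842 mol
n/ν → CO: 3.999, H2O: 6.842; CO is limiting.
theoretical n(H2) = (1/1) × 3.999 = 3.999 mol → 8.078 g
% yield = 6.76 / 8.078 × 100 = 83.68 %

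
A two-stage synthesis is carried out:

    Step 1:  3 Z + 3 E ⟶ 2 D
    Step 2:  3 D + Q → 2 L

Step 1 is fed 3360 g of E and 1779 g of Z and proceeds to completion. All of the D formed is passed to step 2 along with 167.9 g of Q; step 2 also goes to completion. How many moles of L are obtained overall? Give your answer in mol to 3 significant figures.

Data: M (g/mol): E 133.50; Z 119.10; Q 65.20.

Step 1:
n(E) = 3360 / 133.50 = 25.17 mol
n(Z) = 1779 / 119.10 = 14.94 mol
n/ν for E = 25.17/3 = 8.390
n/ν for Z = 14.94/3 = 4.980
Smallest n/ν is Z → limiting reagent.
n(D) produced = (2/3) × 14.94 = 9.960 mol
Step 2:
n(D) available = 9.960 mol
n(Q) = 167.9 / 65.20 = 2.575 mol
n/ν for D = 9.960/3 = 3.320
n/ν for Q = 2.575/1 = 2.575
Smallest n/ν is Q → limiting reagent.
n(L) = (2/1) × 2.575 = 5.150 mol

5.15 mol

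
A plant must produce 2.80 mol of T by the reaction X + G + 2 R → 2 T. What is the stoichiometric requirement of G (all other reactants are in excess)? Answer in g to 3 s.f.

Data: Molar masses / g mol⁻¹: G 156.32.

219 g

n(T) = 2.800 mol
n(G) = (1/2) × 2.800 = 1.400 mol
mass = 1.400 × 156.32 = 218.8 g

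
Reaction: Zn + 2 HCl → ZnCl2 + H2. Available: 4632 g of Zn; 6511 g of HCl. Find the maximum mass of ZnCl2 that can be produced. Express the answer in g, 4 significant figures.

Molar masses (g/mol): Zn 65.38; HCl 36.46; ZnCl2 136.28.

n(Zn) = 4632 / 65.38 = 70.85 mol
n(HCl) = 6511 / 36.46 = 178.6 mol
n/ν → Zn: 70.85, HCl: 89.30; Zn is limiting.
n(ZnCl2) = (1/1) × 70.85 = 70.85 mol
mass = 70.85 × 136.28 = 9655 g

9655 g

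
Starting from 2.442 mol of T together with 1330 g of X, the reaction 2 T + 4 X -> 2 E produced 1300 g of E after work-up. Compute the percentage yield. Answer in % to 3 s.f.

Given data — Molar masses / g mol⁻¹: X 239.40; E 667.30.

79.8 %

n(T) = 2.442 mol
n(X) = 1330 / 239.40 = 5.556 mol
n/ν for T = 2.442/2 = 1.221
n/ν for X = 5.556/4 = 1.389
Smallest n/ν is T → limiting reagent.
theoretical n(E) = (2/2) × 2.442 = 2.442 mol → 1630 g
% yield = 1300 / 1630 × 100 = 79.75 %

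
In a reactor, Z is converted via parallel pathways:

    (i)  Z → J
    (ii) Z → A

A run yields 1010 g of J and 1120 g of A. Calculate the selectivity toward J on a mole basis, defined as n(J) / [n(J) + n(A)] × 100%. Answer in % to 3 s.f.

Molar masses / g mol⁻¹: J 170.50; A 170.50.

n(J) = 1010 / 170.50 = 5.924 mol
n(A) = 1120 / 170.50 = 6.569 mol
selectivity = 5.924/(5.924+6.569) × 100 = 47.42 %

47.4 %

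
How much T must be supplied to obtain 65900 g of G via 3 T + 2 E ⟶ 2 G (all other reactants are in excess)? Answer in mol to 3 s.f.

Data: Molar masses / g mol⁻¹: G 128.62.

n(G) = 65900 / 128.62 = 512.4 mol
n(T) = (3/2) × 512.4 = 768.6 mol

769 mol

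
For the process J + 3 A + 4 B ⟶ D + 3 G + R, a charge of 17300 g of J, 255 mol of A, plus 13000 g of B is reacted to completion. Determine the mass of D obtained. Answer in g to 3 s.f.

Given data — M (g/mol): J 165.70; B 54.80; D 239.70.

14200 g

n(J) = 17300 / 165.70 = 104.4 mol
n(A) = 255.0 mol
n(B) = 13000 / 54.80 = 237.2 mol
n/ν → J: 104.4, A: 85.00, B: 59.30; B is limiting.
n(D) = (1/4) × 237.2 = 59.30 mol
mass = 59.30 × 239.70 = 14210 g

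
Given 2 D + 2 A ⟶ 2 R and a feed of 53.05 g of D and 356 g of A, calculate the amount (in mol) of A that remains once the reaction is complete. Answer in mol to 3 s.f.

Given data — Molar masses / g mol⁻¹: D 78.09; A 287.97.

n(D) = 53.05 / 78.09 = 0.6793 mol
n(A) = 356.0 / 287.97 = 1.236 mol
n/ν for D = 0.6793/2 = 0.3397
n/ν for A = 1.236/2 = 0.6180
Smallest n/ν is D → limiting reagent.
A consumed = (2/2) × 0.6793 = 0.6793 mol
A remaining = 1.236 − 0.6793 = 0.5567 mol

0.557 mol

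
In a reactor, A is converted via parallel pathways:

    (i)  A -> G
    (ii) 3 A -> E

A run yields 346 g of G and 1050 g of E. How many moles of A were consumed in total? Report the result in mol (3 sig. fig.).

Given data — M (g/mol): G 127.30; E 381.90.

n(G) = 346 / 127.30 = 2.718 mol
n(E) = 1050 / 381.90 = 2.749 mol
n(A) via (i) = (1/1)×2.718 = 2.718 mol
n(A) via (ii) = (3/1)×2.749 = 8.247 mol
total n(A) = 2.718 + 8.247 = 10.97 mol

11.0 mol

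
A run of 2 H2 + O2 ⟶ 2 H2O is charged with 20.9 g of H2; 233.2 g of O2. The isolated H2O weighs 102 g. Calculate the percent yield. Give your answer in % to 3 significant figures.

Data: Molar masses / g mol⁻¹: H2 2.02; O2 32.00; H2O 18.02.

54.7 %

n(H2) = 20.90 / 2.02 = 10.35 mol
n(O2) = 233.2 / 32.00 = 7.288 mol
n/ν for H2 = 10.35/2 = 5.175
n/ν for O2 = 7.288/1 = 7.288
Smallest n/ν is H2 → limiting reagent.
theoretical n(H2O) = (2/2) × 10.35 = 10.35 mol → 186.5 g
% yield = 102 / 186.5 × 100 = 54.69 %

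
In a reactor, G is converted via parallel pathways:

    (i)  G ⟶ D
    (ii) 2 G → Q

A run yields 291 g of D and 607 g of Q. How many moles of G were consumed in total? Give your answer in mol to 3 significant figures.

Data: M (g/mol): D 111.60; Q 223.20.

n(D) = 291 / 111.60 = 2.608 mol
n(Q) = 607 / 223.20 = 2.720 mol
n(G) via (i) = (1/1)×2.608 = 2.608 mol
n(G) via (ii) = (2/1)×2.720 = 5.440 mol
total n(G) = 2.608 + 5.440 = 8.048 mol

8.05 mol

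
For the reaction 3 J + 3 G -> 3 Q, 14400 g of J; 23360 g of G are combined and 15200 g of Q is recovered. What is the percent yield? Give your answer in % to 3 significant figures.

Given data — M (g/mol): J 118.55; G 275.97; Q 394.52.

n(J) = 14400 / 118.55 = 121.5 mol
n(G) = 23360 / 275.97 = 84.65 mol
n/ν for J = 121.5/3 = 40.50
n/ν for G = 84.65/3 = 28.22
Smallest n/ν is G → limiting reagent.
theoretical n(Q) = (3/3) × 84.65 = 84.65 mol → 33400 g
% yield = 15200 / 33400 × 100 = 45.51 %

45.5 %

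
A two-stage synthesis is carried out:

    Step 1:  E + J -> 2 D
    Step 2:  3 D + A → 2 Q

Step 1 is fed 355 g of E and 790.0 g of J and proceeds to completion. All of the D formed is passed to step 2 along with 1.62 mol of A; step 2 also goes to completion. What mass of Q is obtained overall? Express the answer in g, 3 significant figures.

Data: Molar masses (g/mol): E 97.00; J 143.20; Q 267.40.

Step 1:
n(E) = 355.0 / 97.00 = 3.660 mol
n(J) = 790.0 / 143.20 = 5.517 mol
n/ν for E = 3.660/1 = 3.660
n/ν for J = 5.517/1 = 5.517
Smallest n/ν is E → limiting reagent.
n(D) produced = (2/1) × 3.660 = 7.320 mol
Step 2:
n(D) available = 7.320 mol
n(A) = 1.620 mol
n/ν for D = 7.320/3 = 2.440
n/ν for A = 1.620/1 = 1.620
Smallest n/ν is A → limiting reagent.
n(Q) = (2/1) × 1.620 = 3.240 mol
mass = 3.240 × 267.40 = 866.4 g

866 g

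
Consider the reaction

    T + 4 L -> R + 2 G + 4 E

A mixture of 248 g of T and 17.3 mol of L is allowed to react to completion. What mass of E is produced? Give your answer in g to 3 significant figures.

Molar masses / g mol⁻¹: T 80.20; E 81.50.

n(T) = 248.0 / 80.20 = 3.092 mol
n(L) = 17.30 mol
n/ν for T = 3.092/1 = 3.092
n/ν for L = 17.30/4 = 4.325
Smallest n/ν is T → limiting reagent.
n(E) = (4/1) × 3.092 = 12.37 mol
mass = 12.37 × 81.50 = 1008 g

1010 g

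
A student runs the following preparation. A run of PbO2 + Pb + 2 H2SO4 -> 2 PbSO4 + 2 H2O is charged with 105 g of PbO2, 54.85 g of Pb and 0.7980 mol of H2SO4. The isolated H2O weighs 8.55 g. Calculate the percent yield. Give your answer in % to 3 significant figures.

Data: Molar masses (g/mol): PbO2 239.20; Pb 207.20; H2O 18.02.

n(PbO2) = 105.0 / 239.20 = 0.4390 mol
n(Pb) = 54.85 / 207.20 = 0.2647 mol
n(H2SO4) = 0.7980 mol
n/ν → PbO2: 0.4390, Pb: 0.2647, H2SO4: 0.3990; Pb is limiting.
theoretical n(H2O) = (2/1) × 0.2647 = 0.5294 mol → 9.540 g
% yield = 8.55 / 9.540 × 100 = 89.62 %

89.6 %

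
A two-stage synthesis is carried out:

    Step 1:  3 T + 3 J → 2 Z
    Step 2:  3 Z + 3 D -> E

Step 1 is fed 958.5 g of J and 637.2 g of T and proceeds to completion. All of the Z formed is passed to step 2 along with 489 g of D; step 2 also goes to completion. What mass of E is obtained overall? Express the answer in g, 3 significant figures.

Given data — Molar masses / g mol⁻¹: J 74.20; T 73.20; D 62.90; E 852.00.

Step 1:
n(J) = 958.5 / 74.20 = 12.92 mol
n(T) = 637.2 / 73.20 = 8.705 mol
n/ν for J = 12.92/3 = 4.307
n/ν for T = 8.705/3 = 2.902
Smallest n/ν is T → limiting reagent.
n(Z) produced = (2/3) × 8.705 = 5.803 mol
Step 2:
n(Z) available = 5.803 mol
n(D) = 489.0 / 62.90 = 7.774 mol
n/ν for Z = 5.803/3 = 1.934
n/ν for D = 7.774/3 = 2.591
Smallest n/ν is Z → limiting reagent.
n(E) = (1/3) × 5.803 = 1.934 mol
mass = 1.934 × 852.00 = 1648 g

1650 g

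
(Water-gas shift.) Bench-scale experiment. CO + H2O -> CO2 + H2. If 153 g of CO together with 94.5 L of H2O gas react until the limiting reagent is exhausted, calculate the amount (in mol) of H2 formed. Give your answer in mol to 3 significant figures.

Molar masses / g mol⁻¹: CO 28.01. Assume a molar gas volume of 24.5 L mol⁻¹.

n(CO) = 153.0 / 28.01 = 5.462 mol
n(H2O) = 94.50 / 24.5 = 3.857 mol
n/ν for CO = 5.462/1 = 5.462
n/ν for H2O = 3.857/1 = 3.857
Smallest n/ν is H2O → limiting reagent.
n(H2) = (1/1) × 3.857 = 3.857 mol

3.86 mol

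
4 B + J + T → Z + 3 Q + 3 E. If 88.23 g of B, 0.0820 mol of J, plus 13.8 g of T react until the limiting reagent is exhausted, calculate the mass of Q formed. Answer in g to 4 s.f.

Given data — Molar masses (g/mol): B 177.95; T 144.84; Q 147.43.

36.27 g

n(B) = 88.23 / 177.95 = 0.4958 mol
n(J) = 0.08200 mol
n(T) = 13.80 / 144.84 = 0.09528 mol
n/ν → B: 0.1240, J: 0.08200, T: 0.09528; J is limiting.
n(Q) = (3/1) × 0.08200 = 0.2460 mol
mass = 0.2460 × 147.43 = 36.27 g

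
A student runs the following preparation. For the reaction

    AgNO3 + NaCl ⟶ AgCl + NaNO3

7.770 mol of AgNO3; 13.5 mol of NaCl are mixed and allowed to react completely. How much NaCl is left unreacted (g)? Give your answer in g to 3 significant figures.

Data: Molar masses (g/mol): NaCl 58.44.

n(AgNO3) = 7.770 mol
n(NaCl) = 13.50 mol
n/ν → AgNO3: 7.770, NaCl: 13.50; AgNO3 is limiting.
NaCl consumed = (1/1) × 7.770 = 7.770 mol
NaCl remaining = 13.50 − 7.770 = 5.730 mol
mass = 5.730 × 58.44 = 334.9 g

335 g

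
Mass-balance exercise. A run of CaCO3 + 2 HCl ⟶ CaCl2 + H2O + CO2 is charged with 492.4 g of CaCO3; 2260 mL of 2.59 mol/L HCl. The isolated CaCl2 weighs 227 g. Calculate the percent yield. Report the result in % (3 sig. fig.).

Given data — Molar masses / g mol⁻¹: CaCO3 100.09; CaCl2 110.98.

n(CaCO3) = 492.4 / 100.09 = 4.920 mol
n(HCl) = 2.59 × 2260/1000 = 5.853 mol
n/ν → CaCO3: 4.920, HCl: 2.927; HCl is limiting.
theoretical n(CaCl2) = (1/2) × 5.853 = 2.927 mol → 324.8 g
% yield = 227 / 324.8 × 100 = 69.89 %

69.9 %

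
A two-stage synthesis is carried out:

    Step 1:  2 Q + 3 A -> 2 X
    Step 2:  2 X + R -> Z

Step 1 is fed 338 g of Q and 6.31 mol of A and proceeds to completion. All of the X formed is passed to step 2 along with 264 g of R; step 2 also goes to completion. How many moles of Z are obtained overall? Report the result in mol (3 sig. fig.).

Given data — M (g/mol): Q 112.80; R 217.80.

1.21 mol

Step 1:
n(Q) = 338.0 / 112.80 = 2.996 mol
n(A) = 6.310 mol
n/ν for Q = 2.996/2 = 1.498
n/ν for A = 6.310/3 = 2.103
Smallest n/ν is Q → limiting reagent.
n(X) produced = (2/2) × 2.996 = 2.996 mol
Step 2:
n(X) available = 2.996 mol
n(R) = 264.0 / 217.80 = 1.212 mol
n/ν for X = 2.996/2 = 1.498
n/ν for R = 1.212/1 = 1.212
Smallest n/ν is R → limiting reagent.
n(Z) = (1/1) × 1.212 = 1.212 mol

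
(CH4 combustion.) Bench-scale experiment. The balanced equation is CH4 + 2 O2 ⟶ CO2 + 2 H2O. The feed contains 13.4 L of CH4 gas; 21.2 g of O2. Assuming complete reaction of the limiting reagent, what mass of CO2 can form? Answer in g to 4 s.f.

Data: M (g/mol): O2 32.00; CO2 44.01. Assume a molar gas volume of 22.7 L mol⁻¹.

14.58 g

n(CH4) = 13.40 / 22.7 = 0.5903 mol
n(O2) = 21.20 / 32.00 = 0.6625 mol
n/ν for CH4 = 0.5903/1 = 0.5903
n/ν for O2 = 0.6625/2 = 0.3313
Smallest n/ν is O2 → limiting reagent.
n(CO2) = (1/2) × 0.6625 = 0.3313 mol
mass = 0.3313 × 44.01 = 14.58 g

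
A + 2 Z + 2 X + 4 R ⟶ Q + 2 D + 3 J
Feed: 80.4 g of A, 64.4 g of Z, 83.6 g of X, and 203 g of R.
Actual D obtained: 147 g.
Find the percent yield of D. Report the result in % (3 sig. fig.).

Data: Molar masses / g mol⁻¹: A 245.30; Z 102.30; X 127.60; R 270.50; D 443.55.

n(A) = 80.40 / 245.30 = 0.3278 mol
n(Z) = 64.40 / 102.30 = 0.6295 mol
n(X) = 83.60 / 127.60 = 0.6552 mol
n(R) = 203.0 / 270.50 = 0.7505 mol
n/ν → A: 0.3278, Z: 0.3148, X: 0.3276, R: 0.1876; R is limiting.
theoretical n(D) = (2/4) × 0.7505 = 0.3753 mol → 166.5 g
% yield = 147 / 166.5 × 100 = 88.29 %

88.3 %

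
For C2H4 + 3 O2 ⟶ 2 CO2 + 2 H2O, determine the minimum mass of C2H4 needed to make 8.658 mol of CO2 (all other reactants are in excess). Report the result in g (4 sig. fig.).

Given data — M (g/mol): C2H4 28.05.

n(CO2) = 8.658 mol
n(C2H4) = (1/2) × 8.658 = 4.329 mol
mass = 4.329 × 28.05 = 121.4 g

121.4 g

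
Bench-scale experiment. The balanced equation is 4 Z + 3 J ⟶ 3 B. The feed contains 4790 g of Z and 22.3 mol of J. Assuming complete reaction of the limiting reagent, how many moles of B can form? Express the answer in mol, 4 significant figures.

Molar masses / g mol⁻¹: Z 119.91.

22.30 mol

n(Z) = 4790 / 119.91 = 39.95 mol
n(J) = 22.30 mol
n/ν for Z = 39.95/4 = 9.988
n/ν for J = 22.30/3 = 7.433
Smallest n/ν is J → limiting reagent.
n(B) = (3/3) × 22.30 = 22.30 mol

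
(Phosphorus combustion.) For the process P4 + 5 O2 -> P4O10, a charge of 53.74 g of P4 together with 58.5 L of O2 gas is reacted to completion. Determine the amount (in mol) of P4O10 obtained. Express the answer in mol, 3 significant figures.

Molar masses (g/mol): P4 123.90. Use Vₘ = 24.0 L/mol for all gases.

n(P4) = 53.74 / 123.90 = 0.4337 mol
n(O2) = 58.50 / 24.0 = 2.438 mol
n/ν for P4 = 0.4337/1 = 0.4337
n/ν for O2 = 2.438/5 = 0.4876
Smallest n/ν is P4 → limiting reagent.
n(P4O10) = (1/1) × 0.4337 = 0.4337 mol

0.434 mol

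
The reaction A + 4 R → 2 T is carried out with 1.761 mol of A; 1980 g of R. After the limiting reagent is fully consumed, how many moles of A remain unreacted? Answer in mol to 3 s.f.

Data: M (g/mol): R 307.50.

n(A) = 1.761 mol
n(R) = 1980 / 307.50 = 6.439 mol
n/ν for A = 1.761/1 = 1.761
n/ν for R = 6.439/4 = 1.610
Smallest n/ν is R → limiting reagent.
A consumed = (1/4) × 6.439 = 1.610 mol
A remaining = 1.761 − 1.610 = 0.1510 mol

0.151 mol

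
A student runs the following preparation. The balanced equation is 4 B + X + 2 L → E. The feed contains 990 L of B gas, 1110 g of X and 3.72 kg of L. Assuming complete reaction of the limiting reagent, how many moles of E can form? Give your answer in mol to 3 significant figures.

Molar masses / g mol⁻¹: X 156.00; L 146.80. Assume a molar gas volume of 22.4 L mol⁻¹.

n(B) = 990.0 / 22.4 = 44.20 mol
n(X) = 1110 / 156.00 = 7.115 mol
n(L) = 3.720×1000 / 146.80 = 25.34 mol
n/ν for B = 44.20/4 = 11.05
n/ν for X = 7.115/1 = 7.115
n/ν for L = 25.34/2 = 12.67
Smallest n/ν is X → limiting reagent.
n(E) = (1/1) × 7.115 = 7.115 mol

7.12 mol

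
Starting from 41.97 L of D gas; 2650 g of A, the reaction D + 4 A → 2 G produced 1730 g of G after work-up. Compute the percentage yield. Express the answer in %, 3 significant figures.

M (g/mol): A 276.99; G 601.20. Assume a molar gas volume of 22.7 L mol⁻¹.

n(D) = 41.97 / 22.7 = 1.849 mol
n(A) = 2650 / 276.99 = 9.567 mol
n/ν → D: 1.849, A: 2.392; D is limiting.
theoretical n(G) = (2/1) × 1.849 = 3.698 mol → 2223 g
% yield = 1730 / 2223 × 100 = 77.82 %

77.8 %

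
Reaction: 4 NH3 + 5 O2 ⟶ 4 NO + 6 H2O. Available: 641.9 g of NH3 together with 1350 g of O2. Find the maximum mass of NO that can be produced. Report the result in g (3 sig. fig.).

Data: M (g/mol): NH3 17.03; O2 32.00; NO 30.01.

n(NH3) = 641.9 / 17.03 = 37.69 mol
n(O2) = 1350 / 32.00 = 42.19 mol
n/ν for NH3 = 37.69/4 = 9.423
n/ν for O2 = 42.19/5 = 8.438
Smallest n/ν is O2 → limiting reagent.
n(NO) = (4/5) × 42.19 = 33.75 mol
mass = 33.75 × 30.01 = 1013 g

1010 g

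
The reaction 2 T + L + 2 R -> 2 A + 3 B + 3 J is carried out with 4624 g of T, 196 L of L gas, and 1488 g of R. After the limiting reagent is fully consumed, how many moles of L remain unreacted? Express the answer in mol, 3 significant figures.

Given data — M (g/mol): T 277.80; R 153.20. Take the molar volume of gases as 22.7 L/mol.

3.78 mol

n(T) = 4624 / 277.80 = 16.65 mol
n(L) = 196.0 / 22.7 = 8.634 mol
n(R) = 1488 / 153.20 = 9.713 mol
n/ν for T = 16.65/2 = 8.325
n/ν for L = 8.634/1 = 8.634
n/ν for R = 9.713/2 = 4.857
Smallest n/ν is R → limiting reagent.
L consumed = (1/2) × 9.713 = 4.857 mol
L remaining = 8.634 − 4.857 = 3.777 mol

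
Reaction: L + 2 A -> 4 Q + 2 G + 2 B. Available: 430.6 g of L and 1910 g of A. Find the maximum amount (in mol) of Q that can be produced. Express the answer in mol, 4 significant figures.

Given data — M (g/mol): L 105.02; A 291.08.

n(L) = 430.6 / 105.02 = 4.100 mol
n(A) = 1910 / 291.08 = 6.562 mol
n/ν for L = 4.100/1 = 4.100
n/ν for A = 6.562/2 = 3.281
Smallest n/ν is A → limiting reagent.
n(Q) = (4/2) × 6.562 = 13.12 mol

13.12 mol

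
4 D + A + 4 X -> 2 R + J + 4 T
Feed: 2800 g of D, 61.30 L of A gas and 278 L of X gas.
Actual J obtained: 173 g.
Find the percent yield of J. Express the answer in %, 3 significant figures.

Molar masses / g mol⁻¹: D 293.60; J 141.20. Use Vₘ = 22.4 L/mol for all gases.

n(D) = 2800 / 293.60 = 9.537 mol
n(A) = 61.30 / 22.4 = 2.737 mol
n(X) = 278.0 / 22.4 = 12.41 mol
n/ν → D: 2.384, A: 2.737, X: 3.103; D is limiting.
theoretical n(J) = (1/4) × 9.537 = 2.384 mol → 336.6 g
% yield = 173 / 336.6 × 100 = 51.40 %

51.4 %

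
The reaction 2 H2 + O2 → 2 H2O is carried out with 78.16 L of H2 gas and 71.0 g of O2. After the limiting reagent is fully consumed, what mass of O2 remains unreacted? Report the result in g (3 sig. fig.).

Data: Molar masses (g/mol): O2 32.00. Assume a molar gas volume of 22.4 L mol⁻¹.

15.2 g

n(H2) = 78.16 / 22.4 = 3.489 mol
n(O2) = 71.00 / 32.00 = 2.219 mol
n/ν for H2 = 3.489/2 = 1.745
n/ν for O2 = 2.219/1 = 2.219
Smallest n/ν is H2 → limiting reagent.
O2 consumed = (1/2) × 3.489 = 1.745 mol
O2 remaining = 2.219 − 1.745 = 0.4740 mol
mass = 0.4740 × 32.00 = 15.17 g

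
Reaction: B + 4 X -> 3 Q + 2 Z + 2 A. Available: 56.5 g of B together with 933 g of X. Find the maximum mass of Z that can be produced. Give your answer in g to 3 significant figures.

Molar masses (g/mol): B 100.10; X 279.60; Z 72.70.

82.1 g

n(B) = 56.50 / 100.10 = 0.5644 mol
n(X) = 933.0 / 279.60 = 3.337 mol
n/ν for B = 0.5644/1 = 0.5644
n/ν for X = 3.337/4 = 0.8343
Smallest n/ν is B → limiting reagent.
n(Z) = (2/1) × 0.5644 = 1.129 mol
mass = 1.129 × 72.70 = 82.08 g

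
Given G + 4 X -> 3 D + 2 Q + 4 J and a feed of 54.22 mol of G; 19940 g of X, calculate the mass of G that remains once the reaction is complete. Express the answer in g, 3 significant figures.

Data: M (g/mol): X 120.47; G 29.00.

n(G) = 54.22 mol
n(X) = 19940 / 120.47 = 165.5 mol
n/ν for G = 54.22/1 = 54.22
n/ν for X = 165.5/4 = 41.38
Smallest n/ν is X → limiting reagent.
G consumed = (1/4) × 165.5 = 41.38 mol
G remaining = 54.22 − 41.38 = 12.84 mol
mass = 12.84 × 29.00 = 372.4 g

372 g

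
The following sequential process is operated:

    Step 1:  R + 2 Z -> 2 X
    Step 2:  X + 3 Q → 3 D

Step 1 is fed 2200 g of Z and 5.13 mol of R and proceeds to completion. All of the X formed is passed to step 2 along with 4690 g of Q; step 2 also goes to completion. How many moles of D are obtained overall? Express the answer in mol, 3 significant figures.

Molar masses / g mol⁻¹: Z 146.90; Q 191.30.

24.5 mol

Step 1:
n(Z) = 2200 / 146.90 = 14.98 mol
n(R) = 5.130 mol
n/ν for Z = 14.98/2 = 7.490
n/ν for R = 5.130/1 = 5.130
Smallest n/ν is R → limiting reagent.
n(X) produced = (2/1) × 5.130 = 10.26 mol
Step 2:
n(X) available = 10.26 mol
n(Q) = 4690 / 191.30 = 24.52 mol
n/ν for X = 10.26/1 = 10.26
n/ν for Q = 24.52/3 = 8.173
Smallest n/ν is Q → limiting reagent.
n(D) = (3/3) × 24.52 = 24.52 mol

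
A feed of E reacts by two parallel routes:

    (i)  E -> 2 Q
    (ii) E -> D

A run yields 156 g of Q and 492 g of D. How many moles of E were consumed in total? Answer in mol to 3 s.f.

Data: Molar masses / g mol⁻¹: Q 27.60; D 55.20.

11.7 mol

n(Q) = 156 / 27.60 = 5.652 mol
n(D) = 492 / 55.20 = 8.913 mol
n(E) via (i) = (1/2)×5.652 = 2.826 mol
n(E) via (ii) = (1/1)×8.913 = 8.913 mol
total n(E) = 2.826 + 8.913 = 11.74 mol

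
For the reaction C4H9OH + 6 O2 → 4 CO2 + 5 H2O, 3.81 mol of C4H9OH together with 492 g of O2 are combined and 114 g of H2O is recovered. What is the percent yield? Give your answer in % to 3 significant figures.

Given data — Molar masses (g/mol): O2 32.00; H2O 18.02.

49.4 %

n(C4H9OH) = 3.810 mol
n(O2) = 492.0 / 32.00 = 15.38 mol
n/ν for C4H9OH = 3.810/1 = 3.810
n/ν for O2 = 15.38/6 = 2.563
Smallest n/ν is O2 → limiting reagent.
theoretical n(H2O) = (5/6) × 15.38 = 12.82 mol → 231.0 g
% yield = 114 / 231.0 × 100 = 49.35 %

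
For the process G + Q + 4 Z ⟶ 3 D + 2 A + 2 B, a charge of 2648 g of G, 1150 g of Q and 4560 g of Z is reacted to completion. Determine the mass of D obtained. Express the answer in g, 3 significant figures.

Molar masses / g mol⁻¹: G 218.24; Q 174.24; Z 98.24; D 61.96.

1230 g

n(G) = 2648 / 218.24 = 12.13 mol
n(Q) = 1150 / 174.24 = 6.600 mol
n(Z) = 4560 / 98.24 = 46.42 mol
n/ν for G = 12.13/1 = 12.13
n/ν for Q = 6.600/1 = 6.600
n/ν for Z = 46.42/4 = 11.61
Smallest n/ν is Q → limiting reagent.
n(D) = (3/1) × 6.600 = 19.80 mol
mass = 19.80 × 61.96 = 1227 g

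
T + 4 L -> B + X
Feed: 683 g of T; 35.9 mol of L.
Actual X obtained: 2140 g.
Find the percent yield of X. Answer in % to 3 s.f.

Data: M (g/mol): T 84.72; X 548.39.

48.4 %

n(T) = 683.0 / 84.72 = 8.062 mol
n(L) = 35.90 mol
n/ν for T = 8.062/1 = 8.062
n/ν for L = 35.90/4 = 8.975
Smallest n/ν is T → limiting reagent.
theoretical n(X) = (1/1) × 8.062 = 8.062 mol → 4421 g
% yield = 2140 / 4421 × 100 = 48.41 %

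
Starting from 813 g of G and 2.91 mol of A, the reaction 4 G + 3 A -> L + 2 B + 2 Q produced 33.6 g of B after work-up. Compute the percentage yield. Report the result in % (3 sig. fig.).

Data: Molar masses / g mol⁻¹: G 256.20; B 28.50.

n(G) = 813.0 / 256.20 = 3.173 mol
n(A) = 2.910 mol
n/ν → G: 0.7933, A: 0.9700; G is limiting.
theoretical n(B) = (2/4) × 3.173 = 1.587 mol → 45.23 g
% yield = 33.6 / 45.23 × 100 = 74.29 %

74.3 %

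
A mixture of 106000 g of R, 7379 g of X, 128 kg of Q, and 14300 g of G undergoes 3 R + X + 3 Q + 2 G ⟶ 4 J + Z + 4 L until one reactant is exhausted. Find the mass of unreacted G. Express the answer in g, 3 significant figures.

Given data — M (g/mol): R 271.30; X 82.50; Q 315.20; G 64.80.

n(R) = 106000 / 271.30 = 390.7 mol
n(X) = 7379 / 82.50 = 89.44 mol
n(Q) = 128.0×1000 / 315.20 = 406.1 mol
n(G) = 14300 / 64.80 = 220.7 mol
n/ν for R = 390.7/3 = 130.2
n/ν for X = 89.44/1 = 89.44
n/ν for Q = 406.1/3 = 135.4
n/ν for G = 220.7/2 = 110.4
Smallest n/ν is X → limiting reagent.
G consumed = (2/1) × 89.44 = 178.9 mol
G remaining = 220.7 − 178.9 = 41.80 mol
mass = 41.80 × 64.80 = 2709 g

2710 g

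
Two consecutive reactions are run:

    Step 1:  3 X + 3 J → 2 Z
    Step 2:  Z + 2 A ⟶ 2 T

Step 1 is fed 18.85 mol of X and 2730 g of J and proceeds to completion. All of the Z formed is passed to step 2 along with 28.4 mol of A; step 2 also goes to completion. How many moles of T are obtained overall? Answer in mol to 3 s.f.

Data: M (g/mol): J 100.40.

Step 1:
n(X) = 18.85 mol
n(J) = 2730 / 100.40 = 27.19 mol
n/ν for X = 18.85/3 = 6.283
n/ν for J = 27.19/3 = 9.063
Smallest n/ν is X → limiting reagent.
n(Z) produced = (2/3) × 18.85 = 12.57 mol
Step 2:
n(Z) available = 12.57 mol
n(A) = 28.40 mol
n/ν for Z = 12.57/1 = 12.57
n/ν for A = 28.40/2 = 14.20
Smallest n/ν is Z → limiting reagent.
n(T) = (2/1) × 12.57 = 25.14 mol

25.1 mol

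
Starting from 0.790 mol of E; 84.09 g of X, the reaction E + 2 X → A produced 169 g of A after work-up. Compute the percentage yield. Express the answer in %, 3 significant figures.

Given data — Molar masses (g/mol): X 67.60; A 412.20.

n(E) = 0.7900 mol
n(X) = 84.09 / 67.60 = 1.244 mol
n/ν for E = 0.7900/1 = 0.7900
n/ν for X = 1.244/2 = 0.6220
Smallest n/ν is X → limiting reagent.
theoretical n(A) = (1/2) × 1.244 = 0.6220 mol → 256.4 g
% yield = 169 / 256.4 × 100 = 65.91 %

65.9 %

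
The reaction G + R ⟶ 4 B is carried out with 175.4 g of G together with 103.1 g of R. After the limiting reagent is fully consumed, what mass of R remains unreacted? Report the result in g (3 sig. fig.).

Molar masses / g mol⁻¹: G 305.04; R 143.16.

20.8 g

n(G) = 175.4 / 305.04 = 0.5750 mol
n(R) = 103.1 / 143.16 = 0.7202 mol
n/ν for G = 0.5750/1 = 0.5750
n/ν for R = 0.7202/1 = 0.7202
Smallest n/ν is G → limiting reagent.
R consumed = (1/1) × 0.5750 = 0.5750 mol
R remaining = 0.7202 − 0.5750 = 0.1452 mol
mass = 0.1452 × 143.16 = 20.79 g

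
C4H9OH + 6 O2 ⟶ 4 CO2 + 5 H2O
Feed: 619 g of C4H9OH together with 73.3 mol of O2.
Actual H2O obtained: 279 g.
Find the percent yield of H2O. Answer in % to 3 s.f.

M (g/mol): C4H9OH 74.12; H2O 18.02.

37.1 %

n(C4H9OH) = 619.0 / 74.12 = 8.351 mol
n(O2) = 73.30 mol
n/ν → C4H9OH: 8.351, O2: 12.22; C4H9OH is limiting.
theoretical n(H2O) = (5/1) × 8.351 = 41.76 mol → 752.5 g
% yield = 279 / 752.5 × 100 = 37.08 %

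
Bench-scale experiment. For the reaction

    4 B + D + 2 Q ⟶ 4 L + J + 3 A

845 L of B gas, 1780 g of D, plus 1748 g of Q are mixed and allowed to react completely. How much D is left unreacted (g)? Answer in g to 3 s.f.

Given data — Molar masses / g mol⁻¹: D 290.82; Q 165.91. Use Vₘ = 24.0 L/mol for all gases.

248 g

n(B) = 845.0 / 24.0 = 35.21 mol
n(D) = 1780 / 290.82 = 6.121 mol
n(Q) = 1748 / 165.91 = 10.54 mol
n/ν → B: 8.803, D: 6.121, Q: 5.270; Q is limiting.
D consumed = (1/2) × 10.54 = 5.270 mol
D remaining = 6.121 − 5.270 = 0.8510 mol
mass = 0.8510 × 290.82 = 247.5 g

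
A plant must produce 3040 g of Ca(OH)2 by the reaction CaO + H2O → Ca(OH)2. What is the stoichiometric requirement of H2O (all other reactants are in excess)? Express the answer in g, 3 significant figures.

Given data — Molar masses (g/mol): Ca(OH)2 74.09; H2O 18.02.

n(Ca(OH)2) = 3040 / 74.09 = 41.03 mol
n(H2O) = (1/1) × 41.03 = 41.03 mol
mass = 41.03 × 18.02 = 739.4 g

739 g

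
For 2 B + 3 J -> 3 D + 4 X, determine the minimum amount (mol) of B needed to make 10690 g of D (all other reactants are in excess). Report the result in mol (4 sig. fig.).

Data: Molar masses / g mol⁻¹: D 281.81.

n(D) = 10690 / 281.81 = 37.93 mol
n(B) = (2/3) × 37.93 = 25.29 mol

25.29 mol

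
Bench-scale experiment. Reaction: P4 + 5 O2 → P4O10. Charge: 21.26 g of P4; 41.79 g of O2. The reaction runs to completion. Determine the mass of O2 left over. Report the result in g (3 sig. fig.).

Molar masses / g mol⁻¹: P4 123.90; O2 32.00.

n(P4) = 21.26 / 123.90 = 0.1716 mol
n(O2) = 41.79 / 32.00 = 1.306 mol
n/ν for P4 = 0.1716/1 = 0.1716
n/ν for O2 = 1.306/5 = 0.2612
Smallest n/ν is P4 → limiting reagent.
O2 consumed = (5/1) × 0.1716 = 0.8580 mol
O2 remaining = 1.306 − 0.8580 = 0.4480 mol
mass = 0.4480 × 32.00 = 14.34 g

14.3 g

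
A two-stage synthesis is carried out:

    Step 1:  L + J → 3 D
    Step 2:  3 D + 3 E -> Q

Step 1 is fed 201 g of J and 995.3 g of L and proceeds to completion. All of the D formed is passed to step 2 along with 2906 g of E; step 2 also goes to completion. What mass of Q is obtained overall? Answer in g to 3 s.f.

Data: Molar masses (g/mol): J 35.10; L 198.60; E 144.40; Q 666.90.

3340 g

Step 1:
n(J) = 201.0 / 35.10 = 5.726 mol
n(L) = 995.3 / 198.60 = 5.012 mol
n/ν for J = 5.726/1 = 5.726
n/ν for L = 5.012/1 = 5.012
Smallest n/ν is L → limiting reagent.
n(D) produced = (3/1) × 5.012 = 15.04 mol
Step 2:
n(D) available = 15.04 mol
n(E) = 2906 / 144.40 = 20.12 mol
n/ν for D = 15.04/3 = 5.013
n/ν for E = 20.12/3 = 6.707
Smallest n/ν is D → limiting reagent.
n(Q) = (1/3) × 15.04 = 5.013 mol
mass = 5.013 × 666.90 = 3343 g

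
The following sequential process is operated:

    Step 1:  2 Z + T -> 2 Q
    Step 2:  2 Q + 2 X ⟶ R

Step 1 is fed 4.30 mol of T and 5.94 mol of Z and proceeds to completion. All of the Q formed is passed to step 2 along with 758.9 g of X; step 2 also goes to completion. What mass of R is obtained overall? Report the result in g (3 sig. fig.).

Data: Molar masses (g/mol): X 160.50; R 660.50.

Step 1:
n(T) = 4.300 mol
n(Z) = 5.940 mol
n/ν → T: 4.300, Z: 2.970; Z is limiting.
n(Q) produced = (2/2) × 5.940 = 5.940 mol
Step 2:
n(Q) available = 5.940 mol
n(X) = 758.9 / 160.50 = 4.728 mol
n/ν → Q: 2.970, X: 2.364; X is limiting.
n(R) = (1/2) × 4.728 = 2.364 mol
mass = 2.364 × 660.50 = 1561 g

1560 g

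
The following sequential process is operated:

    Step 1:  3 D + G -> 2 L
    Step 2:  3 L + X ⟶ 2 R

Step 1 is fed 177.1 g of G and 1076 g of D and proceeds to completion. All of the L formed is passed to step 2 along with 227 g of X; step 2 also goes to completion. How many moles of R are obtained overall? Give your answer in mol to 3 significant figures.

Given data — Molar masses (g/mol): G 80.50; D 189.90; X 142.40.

2.52 mol

Step 1:
n(G) = 177.1 / 80.50 = 2.200 mol
n(D) = 1076 / 189.90 = 5.666 mol
n/ν for G = 2.200/1 = 2.200
n/ν for D = 5.666/3 = 1.889
Smallest n/ν is D → limiting reagent.
n(L) produced = (2/3) × 5.666 = 3.777 mol
Step 2:
n(L) available = 3.777 mol
n(X) = 227.0 / 142.40 = 1.594 mol
n/ν for L = 3.777/3 = 1.259
n/ν for X = 1.594/1 = 1.594
Smallest n/ν is L → limiting reagent.
n(R) = (2/3) × 3.777 = 2.518 mol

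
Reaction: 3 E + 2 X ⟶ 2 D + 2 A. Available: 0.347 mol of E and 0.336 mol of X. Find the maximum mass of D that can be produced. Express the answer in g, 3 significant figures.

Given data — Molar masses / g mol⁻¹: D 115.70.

n(E) = 0.3470 mol
n(X) = 0.3360 mol
n/ν for E = 0.3470/3 = 0.1157
n/ν for X = 0.3360/2 = 0.1680
Smallest n/ν is E → limiting reagent.
n(D) = (2/3) × 0.3470 = 0.2313 mol
mass = 0.2313 × 115.70 = 26.76 g

26.8 g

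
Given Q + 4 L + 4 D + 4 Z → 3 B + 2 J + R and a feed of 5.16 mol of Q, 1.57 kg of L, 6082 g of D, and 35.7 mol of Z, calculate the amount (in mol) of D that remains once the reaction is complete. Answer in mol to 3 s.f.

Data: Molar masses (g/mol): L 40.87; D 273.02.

1.64 mol

n(Q) = 5.160 mol
n(L) = 1.570×1000 / 40.87 = 38.41 mol
n(D) = 6082 / 273.02 = 22.28 mol
n(Z) = 35.70 mol
n/ν for Q = 5.160/1 = 5.160
n/ν for L = 38.41/4 = 9.603
n/ν for D = 22.28/4 = 5.570
n/ν for Z = 35.70/4 = 8.925
Smallest n/ν is Q → limiting reagent.
D consumed = (4/1) × 5.160 = 20.64 mol
D remaining = 22.28 − 20.64 = 1.640 mol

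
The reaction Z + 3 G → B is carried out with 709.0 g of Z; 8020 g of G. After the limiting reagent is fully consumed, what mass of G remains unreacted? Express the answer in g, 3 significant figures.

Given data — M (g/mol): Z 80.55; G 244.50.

1560 g

n(Z) = 709.0 / 80.55 = 8.802 mol
n(G) = 8020 / 244.50 = 32.80 mol
n/ν for Z = 8.802/1 = 8.802
n/ν for G = 32.80/3 = 10.93
Smallest n/ν is Z → limiting reagent.
G consumed = (3/1) × 8.802 = 26.41 mol
G remaining = 32.80 − 26.41 = 6.390 mol
mass = 6.390 × 244.50 = 1562 g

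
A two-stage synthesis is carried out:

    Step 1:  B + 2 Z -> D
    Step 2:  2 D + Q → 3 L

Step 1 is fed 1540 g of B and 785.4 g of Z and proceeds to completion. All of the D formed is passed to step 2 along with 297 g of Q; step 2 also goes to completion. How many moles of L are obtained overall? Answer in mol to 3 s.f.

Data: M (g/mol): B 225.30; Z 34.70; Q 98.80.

9.02 mol

Step 1:
n(B) = 1540 / 225.30 = 6.835 mol
n(Z) = 785.4 / 34.70 = 22.63 mol
n/ν for B = 6.835/1 = 6.835
n/ν for Z = 22.63/2 = 11.32
Smallest n/ν is B → limiting reagent.
n(D) produced = (1/1) × 6.835 = 6.835 mol
Step 2:
n(D) available = 6.835 mol
n(Q) = 297.0 / 98.80 = 3.006 mol
n/ν for D = 6.835/2 = 3.418
n/ν for Q = 3.006/1 = 3.006
Smallest n/ν is Q → limiting reagent.
n(L) = (3/1) × 3.006 = 9.018 mol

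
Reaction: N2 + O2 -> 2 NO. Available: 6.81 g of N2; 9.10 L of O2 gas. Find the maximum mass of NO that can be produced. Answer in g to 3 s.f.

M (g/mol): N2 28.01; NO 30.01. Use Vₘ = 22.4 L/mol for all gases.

14.6 g

n(N2) = 6.810 / 28.01 = 0.2431 mol
n(O2) = 9.100 / 22.4 = 0.4063 mol
n/ν for N2 = 0.2431/1 = 0.2431
n/ν for O2 = 0.4063/1 = 0.4063
Smallest n/ν is N2 → limiting reagent.
n(NO) = (2/1) × 0.2431 = 0.4862 mol
mass = 0.4862 × 30.01 = 14.59 g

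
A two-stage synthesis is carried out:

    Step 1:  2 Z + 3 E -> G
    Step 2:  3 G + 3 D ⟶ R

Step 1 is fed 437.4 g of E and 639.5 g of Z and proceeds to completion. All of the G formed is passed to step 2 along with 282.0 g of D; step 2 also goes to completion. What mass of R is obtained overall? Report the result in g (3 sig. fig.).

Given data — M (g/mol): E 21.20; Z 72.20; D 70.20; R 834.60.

1120 g

Step 1:
n(E) = 437.4 / 21.20 = 20.63 mol
n(Z) = 639.5 / 72.20 = 8.857 mol
n/ν for E = 20.63/3 = 6.877
n/ν for Z = 8.857/2 = 4.429
Smallest n/ν is Z → limiting reagent.
n(G) produced = (1/2) × 8.857 = 4.429 mol
Step 2:
n(G) available = 4.429 mol
n(D) = 282.0 / 70.20 = 4.017 mol
n/ν for G = 4.429/3 = 1.476
n/ν for D = 4.017/3 = 1.339
Smallest n/ν is D → limiting reagent.
n(R) = (1/3) × 4.017 = 1.339 mol
mass = 1.339 × 834.60 = 1118 g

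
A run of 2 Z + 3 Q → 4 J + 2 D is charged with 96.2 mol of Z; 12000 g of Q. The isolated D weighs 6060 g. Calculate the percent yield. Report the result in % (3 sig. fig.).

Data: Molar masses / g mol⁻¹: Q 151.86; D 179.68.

n(Z) = 96.20 mol
n(Q) = 12000 / 151.86 = 79.02 mol
n/ν → Z: 48.10, Q: 26.34; Q is limiting.
theoretical n(D) = (2/3) × 79.02 = 52.68 mol → 9466 g
% yield = 6060 / 9466 × 100 = 64.02 %

64.0 %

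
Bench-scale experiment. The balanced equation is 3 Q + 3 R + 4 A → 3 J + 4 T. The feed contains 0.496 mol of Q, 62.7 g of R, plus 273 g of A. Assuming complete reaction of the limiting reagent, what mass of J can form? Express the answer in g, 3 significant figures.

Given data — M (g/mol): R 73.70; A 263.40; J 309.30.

153 g

n(Q) = 0.4960 mol
n(R) = 62.70 / 73.70 = 0.8507 mol
n(A) = 273.0 / 263.40 = 1.036 mol
n/ν → Q: 0.1653, R: 0.2836, A: 0.2590; Q is limiting.
n(J) = (3/3) × 0.4960 = 0.4960 mol
mass = 0.4960 × 309.30 = 153.4 g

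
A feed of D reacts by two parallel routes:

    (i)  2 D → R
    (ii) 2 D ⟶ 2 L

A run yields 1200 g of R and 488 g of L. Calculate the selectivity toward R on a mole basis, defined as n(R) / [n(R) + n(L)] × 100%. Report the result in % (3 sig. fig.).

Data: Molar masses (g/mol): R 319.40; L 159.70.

n(R) = 1200 / 319.40 = 3.757 mol
n(L) = 488 / 159.70 = 3.056 mol
selectivity = 3.757/(3.757+3.056) × 100 = 55.14 %

55.1 %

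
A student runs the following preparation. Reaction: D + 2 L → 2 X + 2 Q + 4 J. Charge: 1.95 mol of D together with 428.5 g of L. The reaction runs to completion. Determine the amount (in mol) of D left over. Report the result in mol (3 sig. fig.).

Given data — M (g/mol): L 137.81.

0.395 mol

n(D) = 1.950 mol
n(L) = 428.5 / 137.81 = 3.109 mol
n/ν → D: 1.950, L: 1.555; L is limiting.
D consumed = (1/2) × 3.109 = 1.555 mol
D remaining = 1.950 − 1.555 = 0.3950 mol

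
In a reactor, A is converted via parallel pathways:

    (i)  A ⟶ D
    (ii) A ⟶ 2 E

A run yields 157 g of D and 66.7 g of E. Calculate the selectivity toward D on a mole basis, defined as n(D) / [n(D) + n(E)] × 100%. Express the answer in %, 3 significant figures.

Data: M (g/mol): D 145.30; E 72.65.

n(D) = 157 / 145.30 = 1.081 mol
n(E) = 66.7 / 72.65 = 0.9181 mol
selectivity = 1.081/(1.081+0.9181) × 100 = 54.07 %

54.1 %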